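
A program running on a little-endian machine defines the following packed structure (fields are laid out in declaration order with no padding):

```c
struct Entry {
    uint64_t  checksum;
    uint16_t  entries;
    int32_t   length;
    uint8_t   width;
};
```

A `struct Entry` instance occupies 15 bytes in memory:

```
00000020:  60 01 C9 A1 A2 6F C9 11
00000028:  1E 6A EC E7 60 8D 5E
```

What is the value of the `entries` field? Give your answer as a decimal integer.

27166

`entries` follows `checksum` (8 bytes), so it starts at byte offset 8 and occupies 2 bytes.
Bytes at offsets 8..9: 1E 6A.
Little-endian: lowest address holds the least-significant byte.
Reassemble most-significant byte first: 6A 1E → 0x6A1E.
0x6A1E = 27166.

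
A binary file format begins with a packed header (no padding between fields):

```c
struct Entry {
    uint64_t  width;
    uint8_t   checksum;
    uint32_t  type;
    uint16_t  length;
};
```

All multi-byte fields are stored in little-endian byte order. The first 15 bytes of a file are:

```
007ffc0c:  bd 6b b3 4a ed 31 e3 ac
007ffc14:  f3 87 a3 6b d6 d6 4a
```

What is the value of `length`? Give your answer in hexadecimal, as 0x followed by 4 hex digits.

0x4AD6

`length` follows `width` (8 B), `checksum` (1 B), `type` (4 B), so it starts at offset 8 + 1 + 4 = 13 and occupies 2 bytes.
Bytes at offsets 13..14: D6 4A.
Little-endian: lowest address holds the least-significant byte.
Reassemble most-significant byte first: 4A D6 → 0x4AD6.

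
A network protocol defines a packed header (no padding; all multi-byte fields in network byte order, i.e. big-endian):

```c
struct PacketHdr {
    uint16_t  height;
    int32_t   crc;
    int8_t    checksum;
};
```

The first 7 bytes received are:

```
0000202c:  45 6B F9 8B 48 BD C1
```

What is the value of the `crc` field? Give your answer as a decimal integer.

`crc` follows `height` (2 bytes), so it starts at byte offset 2 and occupies 4 bytes.
Bytes at offsets 2..5: F9 8B 48 BD.
Big-endian stores the most-significant byte at the lowest address.
The bytes are already most-significant first: 0xF98B48BD.
Top bit is set, so as a signed 32-bit value this is 0xF98B48BD − 2^32 = -108312387.

-108312387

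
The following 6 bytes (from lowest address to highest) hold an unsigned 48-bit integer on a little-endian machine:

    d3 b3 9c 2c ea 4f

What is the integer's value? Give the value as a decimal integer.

Little-endian: lowest address holds the least-significant byte.
Reassemble most-significant byte first: 4F EA 2C 9C B3 D3 → 0x4FEA2C9CB3D3.
0x4FEA2C9CB3D3 = 87867189408723.

87867189408723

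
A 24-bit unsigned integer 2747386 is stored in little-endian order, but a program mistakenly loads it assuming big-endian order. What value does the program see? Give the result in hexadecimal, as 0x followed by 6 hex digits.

2747386 in 24-bit hexadecimal is 0x29EBFA.
Stored little-endian, the bytes at ascending addresses are FA EB 29.
Read back as big-endian, the last byte is least significant, giving 0xFAEB29.

0xFAEB29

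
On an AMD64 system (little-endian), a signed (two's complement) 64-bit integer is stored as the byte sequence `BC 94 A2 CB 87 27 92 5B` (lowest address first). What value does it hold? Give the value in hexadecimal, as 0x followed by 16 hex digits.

Little-endian stores the least-significant byte at the lowest address.
Reassemble most-significant byte first: 5B 92 27 87 CB A2 94 BC → 0x5B922787CBA294BC.

0x5B922787CBA294BC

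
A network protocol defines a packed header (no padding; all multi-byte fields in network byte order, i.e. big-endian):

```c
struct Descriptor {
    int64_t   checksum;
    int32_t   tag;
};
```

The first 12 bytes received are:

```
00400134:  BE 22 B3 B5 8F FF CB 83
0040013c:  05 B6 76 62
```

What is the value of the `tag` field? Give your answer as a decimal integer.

95843938

`tag` follows `checksum` (8 bytes), so it starts at byte offset 8 and occupies 4 bytes.
Bytes at offsets 8..11: 05 B6 76 62.
Big-endian: lowest address holds the most-significant byte.
The bytes are already most-significant first: 0x05B67662.
0x05B67662 = 95843938.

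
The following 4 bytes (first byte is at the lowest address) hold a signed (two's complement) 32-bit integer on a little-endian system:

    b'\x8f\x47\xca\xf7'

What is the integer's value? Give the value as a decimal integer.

In little-endian order the low byte comes first in memory.
Reassemble most-significant byte first: F7 CA 47 8F → 0xF7CA478F.
Top bit is set, so as a signed 32-bit value this is 0xF7CA478F − 2^32 = -137738353.

-137738353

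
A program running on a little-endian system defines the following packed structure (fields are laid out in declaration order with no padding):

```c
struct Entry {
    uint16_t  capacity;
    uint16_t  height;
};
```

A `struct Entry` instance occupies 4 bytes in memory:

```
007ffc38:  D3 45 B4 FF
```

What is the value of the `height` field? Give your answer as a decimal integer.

65460

`height` follows `capacity` (2 bytes), so it starts at byte offset 2 and occupies 2 bytes.
Bytes at offsets 2..3: B4 FF.
Little-endian: lowest address holds the least-significant byte.
Reassemble most-significant byte first: FF B4 → 0xFFB4.
0xFFB4 = 65460.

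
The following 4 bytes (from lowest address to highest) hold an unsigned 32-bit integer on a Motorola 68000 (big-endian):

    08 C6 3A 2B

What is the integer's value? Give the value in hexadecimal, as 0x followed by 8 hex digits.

In big-endian order the high byte comes first in memory.
The bytes are already most-significant first: 0x08C63A2B.

0x08C63A2B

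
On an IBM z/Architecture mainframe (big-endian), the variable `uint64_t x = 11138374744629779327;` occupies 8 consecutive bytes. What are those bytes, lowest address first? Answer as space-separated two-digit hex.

11138374744629779327 in hexadecimal, padded to 64 bits, is 0x9A9374D10CD71B7F.
Split into bytes (most-significant first): 9A 93 74 D1 0C D7 1B 7F.
Big-endian stores the most-significant byte at the lowest address.
So the memory order matches the most-significant-first order: 9A 93 74 D1 0C D7 1B 7F.

9A 93 74 D1 0C D7 1B 7F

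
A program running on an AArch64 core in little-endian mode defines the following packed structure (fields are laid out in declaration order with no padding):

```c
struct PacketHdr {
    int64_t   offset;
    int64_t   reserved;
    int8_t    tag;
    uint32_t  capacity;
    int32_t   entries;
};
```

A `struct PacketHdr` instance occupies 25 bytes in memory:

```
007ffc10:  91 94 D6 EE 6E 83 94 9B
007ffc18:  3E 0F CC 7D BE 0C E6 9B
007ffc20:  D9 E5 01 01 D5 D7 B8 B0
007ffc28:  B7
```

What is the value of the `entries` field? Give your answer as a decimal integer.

-1213155113

`entries` follows `offset` (8 B), `reserved` (8 B), `tag` (1 B), `capacity` (4 B), so it starts at offset 8 + 8 + 1 + 4 = 21 and occupies 4 bytes.
Bytes at offsets 21..24: D7 B8 B0 B7.
Little-endian stores the least-significant byte at the lowest address.
Reassemble most-significant byte first: B7 B0 B8 D7 → 0xB7B0B8D7.
Top bit is set, so as a signed 32-bit value this is 0xB7B0B8D7 − 2^32 = -1213155113.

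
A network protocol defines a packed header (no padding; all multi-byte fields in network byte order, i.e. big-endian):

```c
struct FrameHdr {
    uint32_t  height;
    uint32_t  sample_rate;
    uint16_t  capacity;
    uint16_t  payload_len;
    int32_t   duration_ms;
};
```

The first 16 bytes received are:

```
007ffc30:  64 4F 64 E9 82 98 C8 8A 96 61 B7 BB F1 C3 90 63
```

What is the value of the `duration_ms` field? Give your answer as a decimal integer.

`duration_ms` follows `height` (4 B), `sample_rate` (4 B), `capacity` (2 B), `payload_len` (2 B), so it starts at offset 4 + 4 + 2 + 2 = 12 and occupies 4 bytes.
Bytes at offsets 12..15: F1 C3 90 63.
Big-endian stores the most-significant byte at the lowest address.
The bytes are already most-significant first: 0xF1C39063.
Top bit is set, so as a signed 32-bit value this is 0xF1C39063 − 2^32 = -238841757.

-238841757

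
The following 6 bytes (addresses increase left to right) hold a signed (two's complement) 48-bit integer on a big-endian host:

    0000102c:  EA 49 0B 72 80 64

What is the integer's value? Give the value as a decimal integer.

Big-endian stores the most-significant byte at the lowest address.
The bytes are already most-significant first: 0xEA490B728064.
Top bit is set, so as a signed 48-bit value this is 0xEA490B728064 − 2^48 = -23875531145116.

-23875531145116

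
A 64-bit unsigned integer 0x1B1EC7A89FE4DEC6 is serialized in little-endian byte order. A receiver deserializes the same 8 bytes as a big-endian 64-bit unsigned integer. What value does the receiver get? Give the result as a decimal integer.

14330142438722051611

Stored little-endian, the bytes at ascending addresses are C6 DE E4 9F A8 C7 1E 1B.
Read back as big-endian, the last byte is least significant, giving 0xC6DEE49FA8C71E1B.
0xC6DEE49FA8C71E1B = 14330142438722051611.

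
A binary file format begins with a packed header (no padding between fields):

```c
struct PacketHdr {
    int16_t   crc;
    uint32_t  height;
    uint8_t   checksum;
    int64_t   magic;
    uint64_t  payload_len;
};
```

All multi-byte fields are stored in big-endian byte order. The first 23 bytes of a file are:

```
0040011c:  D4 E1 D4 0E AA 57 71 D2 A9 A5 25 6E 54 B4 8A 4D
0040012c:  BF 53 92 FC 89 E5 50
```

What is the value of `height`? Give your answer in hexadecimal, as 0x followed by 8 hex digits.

`height` follows `crc` (2 bytes), so it starts at byte offset 2 and occupies 4 bytes.
Bytes at offsets 2..5: D4 0E AA 57.
Big-endian: lowest address holds the most-significant byte.
The bytes are already most-significant first: 0xD40EAA57.

0xD40EAA57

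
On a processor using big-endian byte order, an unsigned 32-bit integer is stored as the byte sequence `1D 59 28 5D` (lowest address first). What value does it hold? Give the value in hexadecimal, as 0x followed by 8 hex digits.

In big-endian order the high byte comes first in memory.
The bytes are already most-significant first: 0x1D59285D.

0x1D59285D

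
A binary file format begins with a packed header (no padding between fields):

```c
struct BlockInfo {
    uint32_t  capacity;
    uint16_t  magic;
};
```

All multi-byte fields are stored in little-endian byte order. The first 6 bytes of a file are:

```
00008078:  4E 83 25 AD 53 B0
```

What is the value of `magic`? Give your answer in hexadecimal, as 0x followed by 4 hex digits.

`magic` follows `capacity` (4 bytes), so it starts at byte offset 4 and occupies 2 bytes.
Bytes at offsets 4..5: 53 B0.
Little-endian: lowest address holds the least-significant byte.
Reassemble most-significant byte first: B0 53 → 0xB053.

0xB053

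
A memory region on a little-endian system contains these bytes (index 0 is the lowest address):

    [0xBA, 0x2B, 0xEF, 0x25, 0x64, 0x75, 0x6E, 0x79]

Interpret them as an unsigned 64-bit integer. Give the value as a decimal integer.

Little-endian: lowest address holds the least-significant byte.
Reassemble most-significant byte first: 79 6E 75 64 25 EF 2B BA → 0x796E756425EF2BBA.
0x796E756425EF2BBA = 8750060199021063098.

8750060199021063098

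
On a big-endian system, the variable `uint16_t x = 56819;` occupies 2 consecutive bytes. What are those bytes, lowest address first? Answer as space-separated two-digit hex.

56819 in hexadecimal, padded to 16 bits, is 0xDDF3.
Split into bytes (most-significant first): DD F3.
Big-endian: lowest address holds the most-significant byte.
So the memory order matches the most-significant-first order: DD F3.

DD F3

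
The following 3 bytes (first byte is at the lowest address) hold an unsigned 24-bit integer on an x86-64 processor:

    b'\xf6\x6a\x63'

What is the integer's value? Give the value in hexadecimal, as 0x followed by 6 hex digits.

0x636AF6

Little-endian stores the least-significant byte at the lowest address.
Reassemble most-significant byte first: 63 6A F6 → 0x636AF6.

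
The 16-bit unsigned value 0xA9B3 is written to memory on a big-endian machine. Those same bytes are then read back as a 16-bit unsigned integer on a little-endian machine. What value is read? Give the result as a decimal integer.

Stored big-endian, the bytes at ascending addresses are A9 B3.
Read back as little-endian, the first byte is least significant, giving 0xB3A9.
0xB3A9 = 45993.

45993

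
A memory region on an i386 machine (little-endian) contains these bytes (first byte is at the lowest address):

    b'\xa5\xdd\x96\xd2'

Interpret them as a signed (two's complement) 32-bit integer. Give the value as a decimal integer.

Little-endian stores the least-significant byte at the lowest address.
Reassemble most-significant byte first: D2 96 DD A5 → 0xD296DDA5.
Top bit is set, so as a signed 32-bit value this is 0xD296DDA5 − 2^32 = -761864795.

-761864795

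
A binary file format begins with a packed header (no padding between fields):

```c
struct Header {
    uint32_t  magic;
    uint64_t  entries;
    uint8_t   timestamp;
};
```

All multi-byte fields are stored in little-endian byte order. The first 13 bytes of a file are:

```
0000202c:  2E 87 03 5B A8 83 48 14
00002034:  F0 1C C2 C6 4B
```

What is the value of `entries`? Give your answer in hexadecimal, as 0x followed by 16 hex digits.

0xC6C21CF0144883A8

`entries` follows `magic` (4 bytes), so it starts at byte offset 4 and occupies 8 bytes.
Bytes at offsets 4..11: A8 83 48 14 F0 1C C2 C6.
Little-endian: lowest address holds the least-significant byte.
Reassemble most-significant byte first: C6 C2 1C F0 14 48 83 A8 → 0xC6C21CF0144883A8.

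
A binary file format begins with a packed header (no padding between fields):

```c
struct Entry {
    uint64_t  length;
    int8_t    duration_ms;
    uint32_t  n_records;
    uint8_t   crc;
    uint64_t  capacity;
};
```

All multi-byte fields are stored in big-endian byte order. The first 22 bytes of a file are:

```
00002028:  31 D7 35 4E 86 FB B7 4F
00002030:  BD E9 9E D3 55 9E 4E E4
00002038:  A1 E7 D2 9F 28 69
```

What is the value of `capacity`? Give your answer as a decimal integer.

`capacity` follows `length` (8 B), `duration_ms` (1 B), `n_records` (4 B), `crc` (1 B), so it starts at offset 8 + 1 + 4 + 1 = 14 and occupies 8 bytes.
Bytes at offsets 14..21: 4E E4 A1 E7 D2 9F 28 69.
Big-endian stores the most-significant byte at the lowest address.
The bytes are already most-significant first: 0x4EE4A1E7D29F2869.
0x4EE4A1E7D29F2869 = 5684846646691571817.

5684846646691571817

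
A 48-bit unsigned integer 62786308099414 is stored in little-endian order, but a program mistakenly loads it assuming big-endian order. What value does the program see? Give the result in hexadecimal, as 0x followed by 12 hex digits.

62786308099414 in 48-bit hexadecimal is 0x391A93974D56.
Stored little-endian, the bytes at ascending addresses are 56 4D 97 93 1A 39.
Read back as big-endian, the last byte is least significant, giving 0x564D97931A39.

0x564D97931A39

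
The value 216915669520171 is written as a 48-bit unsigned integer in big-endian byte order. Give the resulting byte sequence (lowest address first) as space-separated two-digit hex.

216915669520171 in hexadecimal, padded to 48 bits, is 0xC5489D6D8F2B.
Split into bytes (most-significant first): C5 48 9D 6D 8F 2B.
Big-endian stores the most-significant byte at the lowest address.
So the memory order matches the most-significant-first order: C5 48 9D 6D 8F 2B.

C5 48 9D 6D 8F 2B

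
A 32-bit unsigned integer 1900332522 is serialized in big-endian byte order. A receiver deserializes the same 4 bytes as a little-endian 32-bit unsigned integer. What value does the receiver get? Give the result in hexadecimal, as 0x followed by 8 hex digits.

0xEAC54471

1900332522 in 32-bit hexadecimal is 0x7144C5EA.
Stored big-endian, the bytes at ascending addresses are 71 44 C5 EA.
Read back as little-endian, the first byte is least significant, giving 0xEAC54471.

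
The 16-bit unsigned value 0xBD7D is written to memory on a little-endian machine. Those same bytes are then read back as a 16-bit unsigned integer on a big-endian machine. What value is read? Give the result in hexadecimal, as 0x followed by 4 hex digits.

Stored little-endian, the bytes at ascending addresses are 7D BD.
Read back as big-endian, the last byte is least significant, giving 0x7DBD.

0x7DBD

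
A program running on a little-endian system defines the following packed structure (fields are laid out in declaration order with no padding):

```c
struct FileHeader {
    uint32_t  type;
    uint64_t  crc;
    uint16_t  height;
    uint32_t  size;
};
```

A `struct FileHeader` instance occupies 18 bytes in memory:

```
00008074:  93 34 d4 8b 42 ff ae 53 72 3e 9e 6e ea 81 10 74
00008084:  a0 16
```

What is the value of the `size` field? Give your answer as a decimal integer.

379614224

`size` follows `type` (4 B), `crc` (8 B), `height` (2 B), so it starts at offset 4 + 8 + 2 = 14 and occupies 4 bytes.
Bytes at offsets 14..17: 10 74 A0 16.
In little-endian order the low byte comes first in memory.
Reassemble most-significant byte first: 16 A0 74 10 → 0x16A07410.
0x16A07410 = 379614224.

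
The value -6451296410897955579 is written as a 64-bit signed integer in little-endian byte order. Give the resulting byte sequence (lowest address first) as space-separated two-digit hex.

Two's complement of -6451296410897955579 in 64 bits: 6451296410897955579 = 0x59879BE7C0533AFB; invert → 0xA67864183FACC504; add 1 → 0xA67864183FACC505.
Split into bytes (most-significant first): A6 78 64 18 3F AC C5 05.
In little-endian order the low byte comes first in memory.
So at ascending addresses the bytes are 05 C5 AC 3F 18 64 78 A6.

05 C5 AC 3F 18 64 78 A6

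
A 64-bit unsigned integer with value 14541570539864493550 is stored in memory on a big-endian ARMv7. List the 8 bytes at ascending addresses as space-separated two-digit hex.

14541570539864493550 in hexadecimal, padded to 64 bits, is 0xC9CE095C88E88DEE.
Split into bytes (most-significant first): C9 CE 09 5C 88 E8 8D EE.
Big-endian stores the most-significant byte at the lowest address.
So the memory order matches the most-significant-first order: C9 CE 09 5C 88 E8 8D EE.

C9 CE 09 5C 88 E8 8D EE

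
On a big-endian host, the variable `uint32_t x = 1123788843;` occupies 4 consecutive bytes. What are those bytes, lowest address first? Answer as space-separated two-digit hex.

42 FB A8 2B

1123788843 in hexadecimal, padded to 32 bits, is 0x42FBA82B.
Split into bytes (most-significant first): 42 FB A8 2B.
Big-endian stores the most-significant byte at the lowest address.
So the memory order matches the most-significant-first order: 42 FB A8 2B.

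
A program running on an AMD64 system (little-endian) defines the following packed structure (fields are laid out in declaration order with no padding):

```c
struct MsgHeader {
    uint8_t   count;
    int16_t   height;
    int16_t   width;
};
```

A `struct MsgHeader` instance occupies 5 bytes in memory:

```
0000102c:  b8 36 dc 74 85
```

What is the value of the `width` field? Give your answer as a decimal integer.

-31372

`width` follows `count` (1 B), `height` (2 B), so it starts at offset 1 + 2 = 3 and occupies 2 bytes.
Bytes at offsets 3..4: 74 85.
Little-endian stores the least-significant byte at the lowest address.
Reassemble most-significant byte first: 85 74 → 0x8574.
Top bit is set, so as a signed 16-bit value this is 0x8574 − 2^16 = -31372.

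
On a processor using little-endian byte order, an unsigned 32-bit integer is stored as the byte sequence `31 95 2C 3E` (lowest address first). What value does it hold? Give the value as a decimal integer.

In little-endian order the low byte comes first in memory.
Reassemble most-significant byte first: 3E 2C 95 31 → 0x3E2C9531.
0x3E2C9531 = 1043109169.

1043109169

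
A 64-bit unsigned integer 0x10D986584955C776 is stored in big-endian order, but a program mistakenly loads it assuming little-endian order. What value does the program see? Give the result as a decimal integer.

8558903390347122960

Stored big-endian, the bytes at ascending addresses are 10 D9 86 58 49 55 C7 76.
Read back as little-endian, the first byte is least significant, giving 0x76C755495886D910.
0x76C755495886D910 = 8558903390347122960.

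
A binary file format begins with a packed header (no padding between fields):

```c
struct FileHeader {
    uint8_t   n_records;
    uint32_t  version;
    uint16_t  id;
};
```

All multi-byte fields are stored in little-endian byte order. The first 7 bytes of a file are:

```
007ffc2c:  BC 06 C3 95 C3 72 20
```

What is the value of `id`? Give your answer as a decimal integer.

8306

`id` follows `n_records` (1 B), `version` (4 B), so it starts at offset 1 + 4 = 5 and occupies 2 bytes.
Bytes at offsets 5..6: 72 20.
Little-endian: lowest address holds the least-significant byte.
Reassemble most-significant byte first: 20 72 → 0x2072.
0x2072 = 8306.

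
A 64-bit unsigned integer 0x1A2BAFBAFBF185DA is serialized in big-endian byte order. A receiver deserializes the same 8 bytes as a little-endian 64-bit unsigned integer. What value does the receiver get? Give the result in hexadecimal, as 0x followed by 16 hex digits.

0xDA85F1FBBAAF2B1A

Stored big-endian, the bytes at ascending addresses are 1A 2B AF BA FB F1 85 DA.
Read back as little-endian, the first byte is least significant, giving 0xDA85F1FBBAAF2B1A.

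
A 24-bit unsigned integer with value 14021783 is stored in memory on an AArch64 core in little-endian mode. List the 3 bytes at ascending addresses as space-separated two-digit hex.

14021783 in hexadecimal, padded to 24 bits, is 0xD5F497.
Split into bytes (most-significant first): D5 F4 97.
Little-endian stores the least-significant byte at the lowest address.
So at ascending addresses the bytes are 97 F4 D5.

97 F4 D5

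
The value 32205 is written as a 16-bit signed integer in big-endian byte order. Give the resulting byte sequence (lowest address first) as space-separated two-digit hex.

32205 in hexadecimal, padded to 16 bits, is 0x7DCD.
Split into bytes (most-significant first): 7D CD.
Big-endian stores the most-significant byte at the lowest address.
So the memory order matches the most-significant-first order: 7D CD.

7D CD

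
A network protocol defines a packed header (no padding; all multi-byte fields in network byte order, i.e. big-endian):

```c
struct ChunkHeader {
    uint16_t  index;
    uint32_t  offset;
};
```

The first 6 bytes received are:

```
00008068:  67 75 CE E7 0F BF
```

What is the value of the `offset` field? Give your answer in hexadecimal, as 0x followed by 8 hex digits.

`offset` follows `index` (2 bytes), so it starts at byte offset 2 and occupies 4 bytes.
Bytes at offsets 2..5: CE E7 0F BF.
Big-endian stores the most-significant byte at the lowest address.
The bytes are already most-significant first: 0xCEE70FBF.

0xCEE70FBF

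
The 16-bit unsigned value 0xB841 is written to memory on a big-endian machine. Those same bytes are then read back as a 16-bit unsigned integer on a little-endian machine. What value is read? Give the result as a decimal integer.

16824

Stored big-endian, the bytes at ascending addresses are B8 41.
Read back as little-endian, the first byte is least significant, giving 0x41B8.
0x41B8 = 16824.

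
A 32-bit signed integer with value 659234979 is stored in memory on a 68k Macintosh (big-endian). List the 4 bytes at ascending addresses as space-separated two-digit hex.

659234979 in hexadecimal, padded to 32 bits, is 0x274B20A3.
Split into bytes (most-significant first): 27 4B 20 A3.
In big-endian order the high byte comes first in memory.
So the memory order matches the most-significant-first order: 27 4B 20 A3.

27 4B 20 A3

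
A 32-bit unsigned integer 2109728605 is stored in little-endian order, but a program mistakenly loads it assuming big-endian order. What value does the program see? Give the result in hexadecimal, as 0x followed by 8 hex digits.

2109728605 in 32-bit hexadecimal is 0x7DBFE75D.
Stored little-endian, the bytes at ascending addresses are 5D E7 BF 7D.
Read back as big-endian, the last byte is least significant, giving 0x5DE7BF7D.

0x5DE7BF7D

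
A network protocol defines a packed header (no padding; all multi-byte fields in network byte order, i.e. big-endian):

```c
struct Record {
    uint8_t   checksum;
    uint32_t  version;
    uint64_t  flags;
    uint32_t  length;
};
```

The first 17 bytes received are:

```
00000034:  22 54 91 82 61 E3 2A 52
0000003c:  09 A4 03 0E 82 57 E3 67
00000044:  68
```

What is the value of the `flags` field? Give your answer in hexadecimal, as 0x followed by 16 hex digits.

0xE32A5209A4030E82

`flags` follows `checksum` (1 B), `version` (4 B), so it starts at offset 1 + 4 = 5 and occupies 8 bytes.
Bytes at offsets 5..12: E3 2A 52 09 A4 03 0E 82.
Big-endian stores the most-significant byte at the lowest address.
The bytes are already most-significant first: 0xE32A5209A4030E82.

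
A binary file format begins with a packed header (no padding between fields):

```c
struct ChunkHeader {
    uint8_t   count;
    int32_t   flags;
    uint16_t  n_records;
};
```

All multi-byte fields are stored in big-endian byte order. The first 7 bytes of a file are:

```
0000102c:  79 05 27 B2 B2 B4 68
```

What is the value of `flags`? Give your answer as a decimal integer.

86487730

`flags` follows `count` (1 byte), so it starts at byte offset 1 and occupies 4 bytes.
Bytes at offsets 1..4: 05 27 B2 B2.
In big-endian order the high byte comes first in memory.
The bytes are already most-significant first: 0x0527B2B2.
0x0527B2B2 = 86487730.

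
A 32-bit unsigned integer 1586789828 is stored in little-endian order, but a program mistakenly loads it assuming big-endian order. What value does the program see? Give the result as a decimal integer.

1586789828 in 32-bit hexadecimal is 0x5E947DC4.
Stored little-endian, the bytes at ascending addresses are C4 7D 94 5E.
Read back as big-endian, the last byte is least significant, giving 0xC47D945E.
0xC47D945E = 3296564318.

3296564318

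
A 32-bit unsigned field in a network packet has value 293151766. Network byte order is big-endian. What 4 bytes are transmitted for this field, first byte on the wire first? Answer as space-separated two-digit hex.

293151766 in hexadecimal, padded to 32 bits, is 0x11792416.
Split into bytes (most-significant first): 11 79 24 16.
In big-endian order the high byte comes first in memory.
So the memory order matches the most-significant-first order: 11 79 24 16.

11 79 24 16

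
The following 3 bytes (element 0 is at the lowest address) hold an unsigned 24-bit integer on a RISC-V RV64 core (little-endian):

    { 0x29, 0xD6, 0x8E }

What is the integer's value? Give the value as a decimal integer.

9360937

Little-endian: lowest address holds the least-significant byte.
Reassemble most-significant byte first: 8E D6 29 → 0x8ED629.
0x8ED629 = 9360937.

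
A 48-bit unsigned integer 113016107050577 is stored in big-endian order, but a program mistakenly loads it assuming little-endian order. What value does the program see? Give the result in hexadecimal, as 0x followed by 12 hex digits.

0x5126EA9CC966

113016107050577 in 48-bit hexadecimal is 0x66C99CEA2651.
Stored big-endian, the bytes at ascending addresses are 66 C9 9C EA 26 51.
Read back as little-endian, the first byte is least significant, giving 0x5126EA9CC966.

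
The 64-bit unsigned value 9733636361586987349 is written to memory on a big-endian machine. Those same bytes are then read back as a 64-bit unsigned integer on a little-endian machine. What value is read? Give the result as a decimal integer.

6183784415606477959

9733636361586987349 in 64-bit hexadecimal is 0x8714D2B32937D155.
Stored big-endian, the bytes at ascending addresses are 87 14 D2 B3 29 37 D1 55.
Read back as little-endian, the first byte is least significant, giving 0x55D13729B3D21487.
0x55D13729B3D21487 = 6183784415606477959.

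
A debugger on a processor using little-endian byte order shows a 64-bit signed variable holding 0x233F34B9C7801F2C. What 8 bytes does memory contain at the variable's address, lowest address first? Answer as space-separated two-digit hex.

2C 1F 80 C7 B9 34 3F 23

Split into bytes (most-significant first): 23 3F 34 B9 C7 80 1F 2C.
Little-endian: lowest address holds the least-significant byte.
So at ascending addresses the bytes are 2C 1F 80 C7 B9 34 3F 23.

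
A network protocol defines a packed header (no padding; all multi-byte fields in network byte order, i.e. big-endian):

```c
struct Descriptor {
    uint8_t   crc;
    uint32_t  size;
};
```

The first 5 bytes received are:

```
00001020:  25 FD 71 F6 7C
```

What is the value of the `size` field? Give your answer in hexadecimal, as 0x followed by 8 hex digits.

`size` follows `crc` (1 byte), so it starts at byte offset 1 and occupies 4 bytes.
Bytes at offsets 1..4: FD 71 F6 7C.
In big-endian order the high byte comes first in memory.
The bytes are already most-significant first: 0xFD71F67C.

0xFD71F67C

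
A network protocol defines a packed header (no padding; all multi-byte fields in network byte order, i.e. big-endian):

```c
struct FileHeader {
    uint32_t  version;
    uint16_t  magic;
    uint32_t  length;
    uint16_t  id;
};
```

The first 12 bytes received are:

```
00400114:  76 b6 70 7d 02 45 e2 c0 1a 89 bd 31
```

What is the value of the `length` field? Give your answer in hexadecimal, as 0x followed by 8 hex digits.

0xE2C01A89

`length` follows `version` (4 B), `magic` (2 B), so it starts at offset 4 + 2 = 6 and occupies 4 bytes.
Bytes at offsets 6..9: E2 C0 1A 89.
In big-endian order the high byte comes first in memory.
The bytes are already most-significant first: 0xE2C01A89.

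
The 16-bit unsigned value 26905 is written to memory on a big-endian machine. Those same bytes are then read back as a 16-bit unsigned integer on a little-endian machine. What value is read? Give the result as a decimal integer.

26905 in 16-bit hexadecimal is 0x6919.
Stored big-endian, the bytes at ascending addresses are 69 19.
Read back as little-endian, the first byte is least significant, giving 0x1969.
0x1969 = 6505.

6505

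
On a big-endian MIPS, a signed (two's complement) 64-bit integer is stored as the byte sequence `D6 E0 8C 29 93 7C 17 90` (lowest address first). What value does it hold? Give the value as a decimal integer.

Big-endian stores the most-significant byte at the lowest address.
The bytes are already most-significant first: 0xD6E08C29937C1790.
Top bit is set, so as a signed 64-bit value this is 0xD6E08C29937C1790 − 2^64 = -2963214444613855344.

-2963214444613855344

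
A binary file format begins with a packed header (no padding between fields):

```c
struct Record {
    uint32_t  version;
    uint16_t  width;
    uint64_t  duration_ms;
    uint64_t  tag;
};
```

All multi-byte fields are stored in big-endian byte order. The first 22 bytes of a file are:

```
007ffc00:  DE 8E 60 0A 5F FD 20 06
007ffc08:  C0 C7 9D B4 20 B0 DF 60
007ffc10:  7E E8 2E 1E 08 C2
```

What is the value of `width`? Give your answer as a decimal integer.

24573

`width` follows `version` (4 bytes), so it starts at byte offset 4 and occupies 2 bytes.
Bytes at offsets 4..5: 5F FD.
Big-endian stores the most-significant byte at the lowest address.
The bytes are already most-significant first: 0x5FFD.
0x5FFD = 24573.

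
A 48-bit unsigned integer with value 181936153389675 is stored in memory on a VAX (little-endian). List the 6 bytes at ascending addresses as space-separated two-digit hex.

181936153389675 in hexadecimal, padded to 48 bits, is 0xA5784FCB6A6B.
Split into bytes (most-significant first): A5 78 4F CB 6A 6B.
In little-endian order the low byte comes first in memory.
So at ascending addresses the bytes are 6B 6A CB 4F 78 A5.

6B 6A CB 4F 78 A5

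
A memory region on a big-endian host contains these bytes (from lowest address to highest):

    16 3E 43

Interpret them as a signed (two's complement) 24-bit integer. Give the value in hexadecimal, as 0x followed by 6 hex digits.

0x163E43

In big-endian order the high byte comes first in memory.
The bytes are already most-significant first: 0x163E43.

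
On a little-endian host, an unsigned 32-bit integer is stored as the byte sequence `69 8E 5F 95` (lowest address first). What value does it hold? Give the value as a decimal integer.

In little-endian order the low byte comes first in memory.
Reassemble most-significant byte first: 95 5F 8E 69 → 0x955F8E69.
0x955F8E69 = 2506067561.

2506067561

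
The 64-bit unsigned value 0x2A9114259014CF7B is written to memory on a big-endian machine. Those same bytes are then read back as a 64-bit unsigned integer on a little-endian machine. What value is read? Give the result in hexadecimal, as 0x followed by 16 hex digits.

0x7BCF14902514912A

Stored big-endian, the bytes at ascending addresses are 2A 91 14 25 90 14 CF 7B.
Read back as little-endian, the first byte is least significant, giving 0x7BCF14902514912A.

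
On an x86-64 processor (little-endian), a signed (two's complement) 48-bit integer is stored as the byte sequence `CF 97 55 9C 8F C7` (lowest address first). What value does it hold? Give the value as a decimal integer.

Little-endian: lowest address holds the least-significant byte.
Reassemble most-significant byte first: C7 8F 9C 55 97 CF → 0xC78F9C5597CF.
Top bit is set, so as a signed 48-bit value this is 0xC78F9C5597CF − 2^48 = -62055359604785.

-62055359604785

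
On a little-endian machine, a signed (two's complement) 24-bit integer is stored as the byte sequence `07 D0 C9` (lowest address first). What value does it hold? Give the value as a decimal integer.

Little-endian: lowest address holds the least-significant byte.
Reassemble most-significant byte first: C9 D0 07 → 0xC9D007.
Top bit is set, so as a signed 24-bit value this is 0xC9D007 − 2^24 = -3551225.

-3551225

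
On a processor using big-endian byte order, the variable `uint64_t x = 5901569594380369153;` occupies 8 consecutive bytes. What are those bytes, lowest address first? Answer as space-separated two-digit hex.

51 E6 96 47 3A 49 BD 01

5901569594380369153 in hexadecimal, padded to 64 bits, is 0x51E696473A49BD01.
Split into bytes (most-significant first): 51 E6 96 47 3A 49 BD 01.
Big-endian: lowest address holds the most-significant byte.
So the memory order matches the most-significant-first order: 51 E6 96 47 3A 49 BD 01.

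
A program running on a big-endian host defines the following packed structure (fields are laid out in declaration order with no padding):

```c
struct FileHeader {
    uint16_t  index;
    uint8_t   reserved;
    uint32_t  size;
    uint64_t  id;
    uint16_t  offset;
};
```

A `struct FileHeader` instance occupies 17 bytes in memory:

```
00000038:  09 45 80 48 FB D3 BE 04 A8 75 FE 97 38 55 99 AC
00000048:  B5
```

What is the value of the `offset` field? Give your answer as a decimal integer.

44213

`offset` follows `index` (2 B), `reserved` (1 B), `size` (4 B), `id` (8 B), so it starts at offset 2 + 1 + 4 + 8 = 15 and occupies 2 bytes.
Bytes at offsets 15..16: AC B5.
Big-endian: lowest address holds the most-significant byte.
The bytes are already most-significant first: 0xACB5.
0xACB5 = 44213.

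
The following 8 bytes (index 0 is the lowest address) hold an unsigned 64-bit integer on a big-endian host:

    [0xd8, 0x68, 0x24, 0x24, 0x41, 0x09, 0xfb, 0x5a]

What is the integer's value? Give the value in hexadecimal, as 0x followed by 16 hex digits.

0xD86824244109FB5A

Big-endian: lowest address holds the most-significant byte.
The bytes are already most-significant first: 0xD86824244109FB5A.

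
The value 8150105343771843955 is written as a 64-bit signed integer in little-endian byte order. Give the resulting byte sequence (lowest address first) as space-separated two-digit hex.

8150105343771843955 in hexadecimal, padded to 64 bits, is 0x711AFDA109889D73.
Split into bytes (most-significant first): 71 1A FD A1 09 88 9D 73.
In little-endian order the low byte comes first in memory.
So at ascending addresses the bytes are 73 9D 88 09 A1 FD 1A 71.

73 9D 88 09 A1 FD 1A 71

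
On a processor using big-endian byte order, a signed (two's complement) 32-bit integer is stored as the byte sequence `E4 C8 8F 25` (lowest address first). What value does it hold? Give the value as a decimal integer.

-456618203

In big-endian order the high byte comes first in memory.
The bytes are already most-significant first: 0xE4C88F25.
Top bit is set, so as a signed 32-bit value this is 0xE4C88F25 − 2^32 = -456618203.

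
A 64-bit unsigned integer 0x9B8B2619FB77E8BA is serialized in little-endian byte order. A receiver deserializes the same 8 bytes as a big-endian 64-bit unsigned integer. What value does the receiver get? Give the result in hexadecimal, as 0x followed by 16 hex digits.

0xBAE877FB19268B9B

Stored little-endian, the bytes at ascending addresses are BA E8 77 FB 19 26 8B 9B.
Read back as big-endian, the last byte is least significant, giving 0xBAE877FB19268B9B.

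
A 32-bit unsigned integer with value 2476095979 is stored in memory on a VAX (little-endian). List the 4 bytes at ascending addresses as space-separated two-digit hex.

EB 39 96 93

2476095979 in hexadecimal, padded to 32 bits, is 0x939639EB.
Split into bytes (most-significant first): 93 96 39 EB.
In little-endian order the low byte comes first in memory.
So at ascending addresses the bytes are EB 39 96 93.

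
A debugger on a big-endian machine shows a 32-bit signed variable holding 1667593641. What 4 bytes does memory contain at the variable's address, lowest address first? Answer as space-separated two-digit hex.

1667593641 in hexadecimal, padded to 32 bits, is 0x636575A9.
Split into bytes (most-significant first): 63 65 75 A9.
Big-endian: lowest address holds the most-significant byte.
So the memory order matches the most-significant-first order: 63 65 75 A9.

63 65 75 A9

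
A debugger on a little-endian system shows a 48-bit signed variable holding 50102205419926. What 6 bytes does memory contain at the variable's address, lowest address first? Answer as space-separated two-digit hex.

96 11 28 54 91 2D

50102205419926 in hexadecimal, padded to 48 bits, is 0x2D9154281196.
Split into bytes (most-significant first): 2D 91 54 28 11 96.
Little-endian: lowest address holds the least-significant byte.
So at ascending addresses the bytes are 96 11 28 54 91 2D.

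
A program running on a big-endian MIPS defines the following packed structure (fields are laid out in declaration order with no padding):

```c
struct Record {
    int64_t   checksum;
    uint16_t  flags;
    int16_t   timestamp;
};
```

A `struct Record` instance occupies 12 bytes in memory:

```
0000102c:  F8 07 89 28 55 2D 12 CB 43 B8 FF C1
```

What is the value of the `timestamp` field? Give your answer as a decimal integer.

`timestamp` follows `checksum` (8 B), `flags` (2 B), so it starts at offset 8 + 2 = 10 and occupies 2 bytes.
Bytes at offsets 10..11: FF C1.
Big-endian stores the most-significant byte at the lowest address.
The bytes are already most-significant first: 0xFFC1.
Top bit is set, so as a signed 16-bit value this is 0xFFC1 − 2^16 = -63.

-63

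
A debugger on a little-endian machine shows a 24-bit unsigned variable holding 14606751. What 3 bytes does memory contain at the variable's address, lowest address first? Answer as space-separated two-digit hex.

9F E1 DE

14606751 in hexadecimal, padded to 24 bits, is 0xDEE19F.
Split into bytes (most-significant first): DE E1 9F.
In little-endian order the low byte comes first in memory.
So at ascending addresses the bytes are 9F E1 DE.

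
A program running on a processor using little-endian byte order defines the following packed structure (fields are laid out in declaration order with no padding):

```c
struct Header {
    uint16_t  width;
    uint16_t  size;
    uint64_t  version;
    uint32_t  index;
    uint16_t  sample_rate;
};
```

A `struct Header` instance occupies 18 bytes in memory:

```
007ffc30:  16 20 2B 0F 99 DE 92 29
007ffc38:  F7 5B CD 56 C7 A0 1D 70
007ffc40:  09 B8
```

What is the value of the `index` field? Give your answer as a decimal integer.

1880989895

`index` follows `width` (2 B), `size` (2 B), `version` (8 B), so it starts at offset 2 + 2 + 8 = 12 and occupies 4 bytes.
Bytes at offsets 12..15: C7 A0 1D 70.
Little-endian: lowest address holds the least-significant byte.
Reassemble most-significant byte first: 70 1D A0 C7 → 0x701DA0C7.
0x701DA0C7 = 1880989895.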